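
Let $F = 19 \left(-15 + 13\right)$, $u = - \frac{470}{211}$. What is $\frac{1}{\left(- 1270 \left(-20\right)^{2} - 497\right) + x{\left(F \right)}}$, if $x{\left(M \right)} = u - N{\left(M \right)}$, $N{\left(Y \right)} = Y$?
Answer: $- \frac{211}{107285319} \approx -1.9667 \cdot 10^{-6}$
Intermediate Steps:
$u = - \frac{470}{211}$ ($u = \left(-470\right) \frac{1}{211} = - \frac{470}{211} \approx -2.2275$)
$F = -38$ ($F = 19 \left(-2\right) = -38$)
$x{\left(M \right)} = - \frac{470}{211} - M$
$\frac{1}{\left(- 1270 \left(-20\right)^{2} - 497\right) + x{\left(F \right)}} = \frac{1}{\left(- 1270 \left(-20\right)^{2} - 497\right) - - \frac{7548}{211}} = \frac{1}{\left(\left(-1270\right) 400 - 497\right) + \left(- \frac{470}{211} + 38\right)} = \frac{1}{\left(-508000 - 497\right) + \frac{7548}{211}} = \frac{1}{-508497 + \frac{7548}{211}} = \frac{1}{- \frac{107285319}{211}} = - \frac{211}{107285319}$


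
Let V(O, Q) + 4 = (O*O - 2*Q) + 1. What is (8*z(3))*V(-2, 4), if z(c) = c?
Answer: -168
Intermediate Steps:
V(O, Q) = -3 + O² - 2*Q (V(O, Q) = -4 + ((O*O - 2*Q) + 1) = -4 + ((O² - 2*Q) + 1) = -4 + (1 + O² - 2*Q) = -3 + O² - 2*Q)
(8*z(3))*V(-2, 4) = (8*3)*(-3 + (-2)² - 2*4) = 24*(-3 + 4 - 8) = 24*(-7) = -168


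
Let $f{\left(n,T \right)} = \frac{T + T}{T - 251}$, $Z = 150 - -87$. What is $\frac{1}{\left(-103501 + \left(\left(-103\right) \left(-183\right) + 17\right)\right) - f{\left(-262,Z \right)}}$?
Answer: $- \frac{7}{592208} \approx -1.182 \cdot 10^{-5}$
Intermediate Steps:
$Z = 237$ ($Z = 150 + 87 = 237$)
$f{\left(n,T \right)} = \frac{2 T}{-251 + T}$
$\frac{1}{\left(-103501 + \left(\left(-103\right) \left(-183\right) + 17\right)\right) - f{\left(-262,Z \right)}} = \frac{1}{\left(-103501 + \left(\left(-103\right) \left(-183\right) + 17\right)\right) - 2 \cdot 237 \frac{1}{-251 + 237}} = \frac{1}{\left(-103501 + \left(18849 + 17\right)\right) - 2 \cdot 237 \frac{1}{-14}} = \frac{1}{\left(-103501 + 18866\right) - 2 \cdot 237 \left(- \frac{1}{14}\right)} = \frac{1}{-84635 - - \frac{237}{7}} = \frac{1}{-84635 + \frac{237}{7}} = \frac{1}{- \frac{592208}{7}} = - \frac{7}{592208}$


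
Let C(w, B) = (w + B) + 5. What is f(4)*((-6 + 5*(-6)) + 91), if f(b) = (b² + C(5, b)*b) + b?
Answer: 4180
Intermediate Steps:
C(w, B) = 5 + B + w (C(w, B) = (B + w) + 5 = 5 + B + w)
f(b) = b + b² + b*(10 + b) (f(b) = (b² + (5 + b + 5)*b) + b = (b² + (10 + b)*b) + b = (b² + b*(10 + b)) + b = b + b² + b*(10 + b))
f(4)*((-6 + 5*(-6)) + 91) = (4*(11 + 2*4))*((-6 + 5*(-6)) + 91) = (4*(11 + 8))*((-6 - 30) + 91) = (4*19)*(-36 + 91) = 76*55 = 4180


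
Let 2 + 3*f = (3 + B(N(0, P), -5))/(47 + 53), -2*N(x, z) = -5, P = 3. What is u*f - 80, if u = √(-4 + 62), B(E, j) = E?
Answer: -80 - 389*√58/600 ≈ -84.938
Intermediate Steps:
N(x, z) = 5/2 (N(x, z) = -½*(-5) = 5/2)
u = √58 ≈ 7.6158
f = -389/600 (f = -⅔ + ((3 + 5/2)/(47 + 53))/3 = -⅔ + ((11/2)/100)/3 = -⅔ + ((11/2)*(1/100))/3 = -⅔ + (⅓)*(11/200) = -⅔ + 11/600 = -389/600 ≈ -0.64833)
u*f - 80 = √58*(-389/600) - 80 = -389*√58/600 - 80 = -80 - 389*√58/600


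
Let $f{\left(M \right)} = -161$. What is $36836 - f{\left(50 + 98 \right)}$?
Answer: $36997$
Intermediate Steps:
$36836 - f{\left(50 + 98 \right)} = 36836 - -161 = 36836 + 161 = 36997$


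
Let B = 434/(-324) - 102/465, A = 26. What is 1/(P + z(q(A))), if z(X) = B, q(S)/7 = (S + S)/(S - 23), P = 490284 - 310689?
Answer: 25110/4509591307 ≈ 5.5681e-6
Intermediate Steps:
P = 179595
q(S) = 14*S/(-23 + S) (q(S) = 7*((S + S)/(S - 23)) = 7*((2*S)/(-23 + S)) = 7*(2*S/(-23 + S)) = 14*S/(-23 + S))
B = -39143/25110 (B = 434*(-1/324) - 102*1/465 = -217/162 - 34/155 = -39143/25110 ≈ -1.5589)
z(X) = -39143/25110
1/(P + z(q(A))) = 1/(179595 - 39143/25110) = 1/(4509591307/25110) = 25110/4509591307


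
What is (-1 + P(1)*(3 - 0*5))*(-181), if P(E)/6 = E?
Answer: -3077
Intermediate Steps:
P(E) = 6*E
(-1 + P(1)*(3 - 0*5))*(-181) = (-1 + (6*1)*(3 - 0*5))*(-181) = (-1 + 6*(3 - 1*0))*(-181) = (-1 + 6*(3 + 0))*(-181) = (-1 + 6*3)*(-181) = (-1 + 18)*(-181) = 17*(-181) = -3077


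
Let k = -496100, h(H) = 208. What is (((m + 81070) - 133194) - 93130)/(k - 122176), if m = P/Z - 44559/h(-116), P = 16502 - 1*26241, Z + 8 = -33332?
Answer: 252194847557/1071892735680 ≈ 0.23528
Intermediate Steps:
Z = -33340 (Z = -8 - 33332 = -33340)
P = -9739 (P = 16502 - 26241 = -9739)
m = -370892837/1733680 (m = -9739/(-33340) - 44559/208 = -9739*(-1/33340) - 44559*1/208 = 9739/33340 - 44559/208 = -370892837/1733680 ≈ -213.93)
(((m + 81070) - 133194) - 93130)/(k - 122176) = (((-370892837/1733680 + 81070) - 133194) - 93130)/(-496100 - 122176) = ((140178544763/1733680 - 133194) - 93130)/(-618276) = (-90737229157/1733680 - 93130)*(-1/618276) = -252194847557/1733680*(-1/618276) = 252194847557/1071892735680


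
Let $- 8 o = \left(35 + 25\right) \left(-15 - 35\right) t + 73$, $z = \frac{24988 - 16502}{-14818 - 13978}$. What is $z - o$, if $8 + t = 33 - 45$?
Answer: $\frac{432448555}{57592} \approx 7508.8$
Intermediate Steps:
$t = -20$ ($t = -8 + \left(33 - 45\right) = -8 - 12 = -20$)
$z = - \frac{4243}{14398}$ ($z = \frac{8486}{-28796} = 8486 \left(- \frac{1}{28796}\right) = - \frac{4243}{14398} \approx -0.29469$)
$o = - \frac{60073}{8}$ ($o = - \frac{\left(35 + 25\right) \left(-15 - 35\right) \left(-20\right) + 73}{8} = - \frac{60 \left(-50\right) \left(-20\right) + 73}{8} = - \frac{\left(-3000\right) \left(-20\right) + 73}{8} = - \frac{60000 + 73}{8} = \left(- \frac{1}{8}\right) 60073 = - \frac{60073}{8} \approx -7509.1$)
$z - o = - \frac{4243}{14398} - - \frac{60073}{8} = - \frac{4243}{14398} + \frac{60073}{8} = \frac{432448555}{57592}$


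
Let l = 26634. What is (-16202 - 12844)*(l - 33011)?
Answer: 185226342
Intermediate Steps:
(-16202 - 12844)*(l - 33011) = (-16202 - 12844)*(26634 - 33011) = -29046*(-6377) = 185226342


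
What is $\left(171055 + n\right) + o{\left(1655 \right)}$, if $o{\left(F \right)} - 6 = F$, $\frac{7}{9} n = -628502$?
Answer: $-635358$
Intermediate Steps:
$n = -808074$ ($n = \frac{9}{7} \left(-628502\right) = -808074$)
$o{\left(F \right)} = 6 + F$
$\left(171055 + n\right) + o{\left(1655 \right)} = \left(171055 - 808074\right) + \left(6 + 1655\right) = -637019 + 1661 = -635358$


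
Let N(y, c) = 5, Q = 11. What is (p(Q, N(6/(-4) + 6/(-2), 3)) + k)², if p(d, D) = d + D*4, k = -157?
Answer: 15876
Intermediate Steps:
p(d, D) = d + 4*D
(p(Q, N(6/(-4) + 6/(-2), 3)) + k)² = ((11 + 4*5) - 157)² = ((11 + 20) - 157)² = (31 - 157)² = (-126)² = 15876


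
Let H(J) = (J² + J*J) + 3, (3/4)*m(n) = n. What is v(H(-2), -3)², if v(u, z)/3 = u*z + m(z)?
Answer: 12321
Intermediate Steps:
m(n) = 4*n/3
H(J) = 3 + 2*J² (H(J) = (J² + J²) + 3 = 2*J² + 3 = 3 + 2*J²)
v(u, z) = 4*z + 3*u*z (v(u, z) = 3*(u*z + 4*z/3) = 3*(4*z/3 + u*z) = 4*z + 3*u*z)
v(H(-2), -3)² = (-3*(4 + 3*(3 + 2*(-2)²)))² = (-3*(4 + 3*(3 + 2*4)))² = (-3*(4 + 3*(3 + 8)))² = (-3*(4 + 3*11))² = (-3*(4 + 33))² = (-3*37)² = (-111)² = 12321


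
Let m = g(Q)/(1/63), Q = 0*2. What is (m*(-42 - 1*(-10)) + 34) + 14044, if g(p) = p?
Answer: 14078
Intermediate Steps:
Q = 0
m = 0 (m = 0/(1/63) = 0*63 = 0)
(m*(-42 - 1*(-10)) + 34) + 14044 = (0*(-42 - 1*(-10)) + 34) + 14044 = (0*(-42 + 10) + 34) + 14044 = (0*(-32) + 34) + 14044 = (0 + 34) + 14044 = 34 + 14044 = 14078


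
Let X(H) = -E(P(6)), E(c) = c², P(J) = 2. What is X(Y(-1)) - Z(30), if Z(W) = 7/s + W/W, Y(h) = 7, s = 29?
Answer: -152/29 ≈ -5.2414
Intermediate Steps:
Z(W) = 36/29 (Z(W) = 7/29 + W/W = 7*(1/29) + 1 = 7/29 + 1 = 36/29)
X(H) = -4 (X(H) = -1*2² = -1*4 = -4)
X(Y(-1)) - Z(30) = -4 - 1*36/29 = -4 - 36/29 = -152/29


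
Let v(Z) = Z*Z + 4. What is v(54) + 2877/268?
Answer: 785437/268 ≈ 2930.7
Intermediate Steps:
v(Z) = 4 + Z² (v(Z) = Z² + 4 = 4 + Z²)
v(54) + 2877/268 = (4 + 54²) + 2877/268 = (4 + 2916) + 2877*(1/268) = 2920 + 2877/268 = 785437/268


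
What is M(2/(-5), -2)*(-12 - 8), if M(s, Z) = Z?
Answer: 40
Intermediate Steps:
M(2/(-5), -2)*(-12 - 8) = -2*(-12 - 8) = -2*(-20) = 40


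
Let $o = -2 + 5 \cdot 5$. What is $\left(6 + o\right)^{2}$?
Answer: $841$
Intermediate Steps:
$o = 23$ ($o = -2 + 25 = 23$)
$\left(6 + o\right)^{2} = \left(6 + 23\right)^{2} = 29^{2} = 841$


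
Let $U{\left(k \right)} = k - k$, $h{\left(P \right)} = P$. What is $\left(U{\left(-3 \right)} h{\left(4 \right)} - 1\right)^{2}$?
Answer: $1$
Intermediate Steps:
$U{\left(k \right)} = 0$
$\left(U{\left(-3 \right)} h{\left(4 \right)} - 1\right)^{2} = \left(0 \cdot 4 - 1\right)^{2} = \left(0 - 1\right)^{2} = \left(-1\right)^{2} = 1$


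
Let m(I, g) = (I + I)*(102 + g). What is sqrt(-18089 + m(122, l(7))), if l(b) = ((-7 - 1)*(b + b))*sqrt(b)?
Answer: sqrt(6799 - 27328*sqrt(7)) ≈ 255.94*I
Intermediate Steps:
l(b) = -16*b**(3/2) (l(b) = (-16*b)*sqrt(b) = -16*b**(3/2))
m(I, g) = 2*I*(102 + g) (m(I, g) = (2*I)*(102 + g) = 2*I*(102 + g))
sqrt(-18089 + m(122, l(7))) = sqrt(-18089 + 2*122*(102 - 112*sqrt(7))) = sqrt(-18089 + (24888 - 27328*sqrt(7))) = sqrt(6799 - 27328*sqrt(7))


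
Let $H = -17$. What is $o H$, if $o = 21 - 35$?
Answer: $238$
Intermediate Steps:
$o = -14$ ($o = 21 - 35 = -14$)
$o H = \left(-14\right) \left(-17\right) = 238$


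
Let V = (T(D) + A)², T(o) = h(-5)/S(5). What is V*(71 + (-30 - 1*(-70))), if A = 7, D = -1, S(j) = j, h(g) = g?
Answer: 3996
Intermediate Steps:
T(o) = -1 (T(o) = -5/5 = -5*⅕ = -1)
V = 36 (V = (-1 + 7)² = 6² = 36)
V*(71 + (-30 - 1*(-70))) = 36*(71 + (-30 - 1*(-70))) = 36*(71 + (-30 + 70)) = 36*(71 + 40) = 36*111 = 3996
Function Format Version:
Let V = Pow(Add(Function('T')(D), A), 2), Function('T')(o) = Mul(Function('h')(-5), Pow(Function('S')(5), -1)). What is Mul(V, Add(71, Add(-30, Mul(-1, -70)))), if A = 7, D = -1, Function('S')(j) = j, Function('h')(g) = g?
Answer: 3996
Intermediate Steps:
Function('T')(o) = -1 (Function('T')(o) = Mul(-5, Pow(5, -1)) = Mul(-5, Rational(1, 5)) = -1)
V = 36 (V = Pow(Add(-1, 7), 2) = Pow(6, 2) = 36)
Mul(V, Add(71, Add(-30, Mul(-1, -70)))) = Mul(36, Add(71, Add(-30, Mul(-1, -70)))) = Mul(36, Add(71, Add(-30, 70))) = Mul(36, Add(71, 40)) = Mul(36, 111) = 3996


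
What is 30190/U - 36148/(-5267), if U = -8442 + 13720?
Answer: 174899937/13899613 ≈ 12.583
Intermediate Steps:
U = 5278
30190/U - 36148/(-5267) = 30190/5278 - 36148/(-5267) = 30190*(1/5278) - 36148*(-1/5267) = 15095/2639 + 36148/5267 = 174899937/13899613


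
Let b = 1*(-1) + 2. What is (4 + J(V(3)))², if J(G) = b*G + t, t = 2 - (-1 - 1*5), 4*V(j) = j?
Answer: 2601/16 ≈ 162.56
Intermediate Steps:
V(j) = j/4
b = 1 (b = -1 + 2 = 1)
t = 8 (t = 2 - (-1 - 5) = 2 - 1*(-6) = 2 + 6 = 8)
J(G) = 8 + G (J(G) = 1*G + 8 = G + 8 = 8 + G)
(4 + J(V(3)))² = (4 + (8 + (¼)*3))² = (4 + (8 + ¾))² = (4 + 35/4)² = (51/4)² = 2601/16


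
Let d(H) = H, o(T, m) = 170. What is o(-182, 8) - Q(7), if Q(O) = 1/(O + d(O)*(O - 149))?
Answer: 167791/987 ≈ 170.00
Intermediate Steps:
Q(O) = 1/(O + O*(-149 + O)) (Q(O) = 1/(O + O*(O - 149)) = 1/(O + O*(-149 + O)))
o(-182, 8) - Q(7) = 170 - 1/(7*(-148 + 7)) = 170 - 1/(7*(-141)) = 170 - (-1)/(7*141) = 170 - 1*(-1/987) = 170 + 1/987 = 167791/987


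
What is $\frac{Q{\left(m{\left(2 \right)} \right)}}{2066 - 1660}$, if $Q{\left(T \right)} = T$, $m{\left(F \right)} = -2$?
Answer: $- \frac{1}{203} \approx -0.0049261$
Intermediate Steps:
$\frac{Q{\left(m{\left(2 \right)} \right)}}{2066 - 1660} = - \frac{2}{2066 - 1660} = - \frac{2}{406} = \left(-2\right) \frac{1}{406} = - \frac{1}{203}$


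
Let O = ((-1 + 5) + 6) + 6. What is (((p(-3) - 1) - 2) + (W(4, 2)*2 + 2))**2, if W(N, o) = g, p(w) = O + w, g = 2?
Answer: 256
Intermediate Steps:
O = 16 (O = (4 + 6) + 6 = 10 + 6 = 16)
p(w) = 16 + w
W(N, o) = 2
(((p(-3) - 1) - 2) + (W(4, 2)*2 + 2))**2 = ((((16 - 3) - 1) - 2) + (2*2 + 2))**2 = (((13 - 1) - 2) + (4 + 2))**2 = ((12 - 2) + 6)**2 = (10 + 6)**2 = 16**2 = 256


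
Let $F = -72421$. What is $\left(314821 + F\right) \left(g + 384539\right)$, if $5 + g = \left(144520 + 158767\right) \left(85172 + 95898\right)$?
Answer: $13311774537657600$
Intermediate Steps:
$g = 54916177085$ ($g = -5 + \left(144520 + 158767\right) \left(85172 + 95898\right) = -5 + 303287 \cdot 181070 = -5 + 54916177090 = 54916177085$)
$\left(314821 + F\right) \left(g + 384539\right) = \left(314821 - 72421\right) \left(54916177085 + 384539\right) = 242400 \cdot 54916561624 = 13311774537657600$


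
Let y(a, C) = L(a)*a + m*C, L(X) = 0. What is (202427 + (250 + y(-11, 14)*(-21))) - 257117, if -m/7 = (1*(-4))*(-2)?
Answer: -37976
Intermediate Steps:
m = -56 (m = -7*1*(-4)*(-2) = -(-28)*(-2) = -7*8 = -56)
y(a, C) = -56*C (y(a, C) = 0*a - 56*C = 0 - 56*C = -56*C)
(202427 + (250 + y(-11, 14)*(-21))) - 257117 = (202427 + (250 - 56*14*(-21))) - 257117 = (202427 + (250 - 784*(-21))) - 257117 = (202427 + (250 + 16464)) - 257117 = (202427 + 16714) - 257117 = 219141 - 257117 = -37976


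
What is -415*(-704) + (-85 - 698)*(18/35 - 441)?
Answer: 22297111/35 ≈ 6.3706e+5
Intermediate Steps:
-415*(-704) + (-85 - 698)*(18/35 - 441) = 292160 - 783*(18*(1/35) - 441) = 292160 - 783*(18/35 - 441) = 292160 - 783*(-15417/35) = 292160 + 12071511/35 = 22297111/35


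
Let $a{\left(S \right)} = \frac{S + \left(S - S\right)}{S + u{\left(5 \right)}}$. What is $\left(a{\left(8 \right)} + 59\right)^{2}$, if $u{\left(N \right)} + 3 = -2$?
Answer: $\frac{34225}{9} \approx 3802.8$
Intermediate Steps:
$u{\left(N \right)} = -5$ ($u{\left(N \right)} = -3 - 2 = -5$)
$a{\left(S \right)} = \frac{S}{-5 + S}$ ($a{\left(S \right)} = \frac{S + \left(S - S\right)}{S - 5} = \frac{S + 0}{-5 + S} = \frac{S}{-5 + S}$)
$\left(a{\left(8 \right)} + 59\right)^{2} = \left(\frac{8}{-5 + 8} + 59\right)^{2} = \left(\frac{8}{3} + 59\right)^{2} = \left(\frac{185}{3}\right)^{2} = \frac{34225}{9}$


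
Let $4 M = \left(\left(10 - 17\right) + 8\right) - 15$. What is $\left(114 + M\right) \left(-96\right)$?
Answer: $-10608$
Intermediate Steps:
$M = - \frac{7}{2}$ ($M = \frac{\left(\left(10 - 17\right) + 8\right) - 15}{4} = \frac{\left(-7 + 8\right) - 15}{4} = \frac{1 - 15}{4} = \frac{1}{4} \left(-14\right) = - \frac{7}{2} \approx -3.5$)
$\left(114 + M\right) \left(-96\right) = \left(114 - \frac{7}{2}\right) \left(-96\right) = \frac{221}{2} \left(-96\right) = -10608$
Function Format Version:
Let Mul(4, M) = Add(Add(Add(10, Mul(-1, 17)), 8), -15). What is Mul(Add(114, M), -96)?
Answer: -10608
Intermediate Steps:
M = Rational(-7, 2) (M = Mul(Rational(1, 4), Add(Add(Add(10, Mul(-1, 17)), 8), -15)) = Mul(Rational(1, 4), Add(Add(Add(10, -17), 8), -15)) = Mul(Rational(1, 4), Add(Add(-7, 8), -15)) = Mul(Rational(1, 4), Add(1, -15)) = Mul(Rational(1, 4), -14) = Rational(-7, 2) ≈ -3.5000)
Mul(Add(114, M), -96) = Mul(Add(114, Rational(-7, 2)), -96) = Mul(Rational(221, 2), -96) = -10608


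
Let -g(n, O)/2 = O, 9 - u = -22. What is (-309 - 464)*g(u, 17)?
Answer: 26282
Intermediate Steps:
u = 31 (u = 9 - 1*(-22) = 9 + 22 = 31)
g(n, O) = -2*O
(-309 - 464)*g(u, 17) = (-309 - 464)*(-2*17) = -773*(-34) = 26282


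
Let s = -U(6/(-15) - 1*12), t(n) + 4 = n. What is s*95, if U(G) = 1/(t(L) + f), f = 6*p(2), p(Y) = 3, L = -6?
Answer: -95/8 ≈ -11.875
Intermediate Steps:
t(n) = -4 + n
f = 18 (f = 6*3 = 18)
U(G) = ⅛ (U(G) = 1/((-4 - 6) + 18) = 1/(-10 + 18) = 1/8 = ⅛)
s = -⅛ (s = -1*⅛ = -⅛ ≈ -0.12500)
s*95 = -⅛*95 = -95/8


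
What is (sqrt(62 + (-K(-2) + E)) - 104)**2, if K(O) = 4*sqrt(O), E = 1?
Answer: (104 - sqrt(63 - 4*I*sqrt(2)))**2 ≈ 9226.4 + 68.39*I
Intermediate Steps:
(sqrt(62 + (-K(-2) + E)) - 104)**2 = (sqrt(62 + (-4*sqrt(-2) + 1)) - 104)**2 = (sqrt(62 + (-4*I*sqrt(2) + 1)) - 104)**2 = (sqrt(62 + (1 - 4*I*sqrt(2))) - 104)**2 = (sqrt(63 - 4*I*sqrt(2)) - 104)**2 = (-104 + sqrt(63 - 4*I*sqrt(2)))**2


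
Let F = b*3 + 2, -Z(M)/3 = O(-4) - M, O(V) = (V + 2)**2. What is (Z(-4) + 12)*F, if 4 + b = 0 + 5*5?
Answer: -780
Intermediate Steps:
O(V) = (2 + V)**2
b = 21 (b = -4 + (0 + 5*5) = -4 + (0 + 25) = -4 + 25 = 21)
Z(M) = -12 + 3*M (Z(M) = -3*((2 - 4)**2 - M) = -3*((-2)**2 - M) = -3*(4 - M) = -12 + 3*M)
F = 65 (F = 21*3 + 2 = 63 + 2 = 65)
(Z(-4) + 12)*F = ((-12 + 3*(-4)) + 12)*65 = ((-12 - 12) + 12)*65 = (-24 + 12)*65 = -12*65 = -780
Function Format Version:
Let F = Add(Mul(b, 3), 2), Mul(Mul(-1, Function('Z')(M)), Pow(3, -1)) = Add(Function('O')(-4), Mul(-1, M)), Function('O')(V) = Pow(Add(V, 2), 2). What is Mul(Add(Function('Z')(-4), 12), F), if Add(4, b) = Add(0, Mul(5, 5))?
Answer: -780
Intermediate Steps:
Function('O')(V) = Pow(Add(2, V), 2)
b = 21 (b = Add(-4, Add(0, Mul(5, 5))) = Add(-4, Add(0, 25)) = Add(-4, 25) = 21)
Function('Z')(M) = Add(-12, Mul(3, M)) (Function('Z')(M) = Mul(-3, Add(Pow(Add(2, -4), 2), Mul(-1, M))) = Mul(-3, Add(Pow(-2, 2), Mul(-1, M))) = Mul(-3, Add(4, Mul(-1, M))) = Add(-12, Mul(3, M)))
F = 65 (F = Add(Mul(21, 3), 2) = Add(63, 2) = 65)
Mul(Add(Function('Z')(-4), 12), F) = Mul(Add(Add(-12, Mul(3, -4)), 12), 65) = Mul(Add(Add(-12, -12), 12), 65) = Mul(Add(-24, 12), 65) = Mul(-12, 65) = -780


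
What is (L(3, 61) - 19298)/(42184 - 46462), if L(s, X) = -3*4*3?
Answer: 9667/2139 ≈ 4.5194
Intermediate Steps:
L(s, X) = -36 (L(s, X) = -12*3 = -36)
(L(3, 61) - 19298)/(42184 - 46462) = (-36 - 19298)/(42184 - 46462) = -19334/(-4278) = -19334*(-1/4278) = 9667/2139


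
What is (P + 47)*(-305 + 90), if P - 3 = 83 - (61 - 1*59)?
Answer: -28165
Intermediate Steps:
P = 84 (P = 3 + (83 - (61 - 1*59)) = 3 + (83 - (61 - 59)) = 3 + (83 - 1*2) = 3 + (83 - 2) = 3 + 81 = 84)
(P + 47)*(-305 + 90) = (84 + 47)*(-305 + 90) = 131*(-215) = -28165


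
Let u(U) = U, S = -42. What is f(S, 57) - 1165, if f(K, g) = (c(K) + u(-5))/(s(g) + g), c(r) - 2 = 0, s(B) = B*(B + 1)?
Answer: -1305966/1121 ≈ -1165.0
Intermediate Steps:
s(B) = B*(1 + B)
c(r) = 2 (c(r) = 2 + 0 = 2)
f(K, g) = -3/(g + g*(1 + g)) (f(K, g) = (2 - 5)/(g*(1 + g) + g) = -3/(g + g*(1 + g)))
f(S, 57) - 1165 = -3/(57*(2 + 57)) - 1165 = -3*1/57/59 - 1165 = -3*1/57*1/59 - 1165 = -1/1121 - 1165 = -1305966/1121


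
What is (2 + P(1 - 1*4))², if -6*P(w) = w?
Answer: 25/4 ≈ 6.2500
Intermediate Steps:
P(w) = -w/6
(2 + P(1 - 1*4))² = (2 - (1 - 1*4)/6)² = (2 - (1 - 4)/6)² = (2 - ⅙*(-3))² = (2 + ½)² = (5/2)² = 25/4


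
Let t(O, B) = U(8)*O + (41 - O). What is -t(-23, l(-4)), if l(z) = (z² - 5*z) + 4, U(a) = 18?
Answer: 350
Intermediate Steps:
l(z) = 4 + z² - 5*z
t(O, B) = 41 + 17*O (t(O, B) = 18*O + (41 - O) = 41 + 17*O)
-t(-23, l(-4)) = -(41 + 17*(-23)) = -(41 - 391) = -1*(-350) = 350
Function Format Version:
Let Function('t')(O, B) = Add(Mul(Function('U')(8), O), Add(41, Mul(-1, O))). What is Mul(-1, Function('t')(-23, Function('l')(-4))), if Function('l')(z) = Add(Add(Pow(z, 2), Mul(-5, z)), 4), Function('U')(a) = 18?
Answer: 350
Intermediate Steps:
Function('l')(z) = Add(4, Pow(z, 2), Mul(-5, z))
Function('t')(O, B) = Add(41, Mul(17, O)) (Function('t')(O, B) = Add(Mul(18, O), Add(41, Mul(-1, O))) = Add(41, Mul(17, O)))
Mul(-1, Function('t')(-23, Function('l')(-4))) = Mul(-1, Add(41, Mul(17, -23))) = Mul(-1, Add(41, -391)) = Mul(-1, -350) = 350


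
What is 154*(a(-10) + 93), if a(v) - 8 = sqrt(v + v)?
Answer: 15554 + 308*I*sqrt(5) ≈ 15554.0 + 688.71*I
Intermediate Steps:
a(v) = 8 + sqrt(2)*sqrt(v) (a(v) = 8 + sqrt(v + v) = 8 + sqrt(2*v) = 8 + sqrt(2)*sqrt(v))
154*(a(-10) + 93) = 154*((8 + sqrt(2)*sqrt(-10)) + 93) = 154*((8 + sqrt(2)*(I*sqrt(10))) + 93) = 154*((8 + 2*I*sqrt(5)) + 93) = 154*(101 + 2*I*sqrt(5)) = 15554 + 308*I*sqrt(5)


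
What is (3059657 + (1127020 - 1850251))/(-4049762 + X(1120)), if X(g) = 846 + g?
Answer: -1168213/2023898 ≈ -0.57721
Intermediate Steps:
(3059657 + (1127020 - 1850251))/(-4049762 + X(1120)) = (3059657 + (1127020 - 1850251))/(-4049762 + (846 + 1120)) = (3059657 - 723231)/(-4049762 + 1966) = 2336426/(-4047796) = 2336426*(-1/4047796) = -1168213/2023898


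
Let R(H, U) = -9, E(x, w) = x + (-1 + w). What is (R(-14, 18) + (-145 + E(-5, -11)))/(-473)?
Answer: 171/473 ≈ 0.36152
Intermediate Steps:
E(x, w) = -1 + w + x
(R(-14, 18) + (-145 + E(-5, -11)))/(-473) = (-9 + (-145 + (-1 - 11 - 5)))/(-473) = (-9 + (-145 - 17))*(-1/473) = (-9 - 162)*(-1/473) = -171*(-1/473) = 171/473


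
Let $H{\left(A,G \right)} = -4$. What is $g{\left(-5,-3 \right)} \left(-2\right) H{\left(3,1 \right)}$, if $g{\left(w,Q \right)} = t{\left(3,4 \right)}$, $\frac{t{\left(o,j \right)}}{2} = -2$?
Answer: $-32$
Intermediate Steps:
$t{\left(o,j \right)} = -4$ ($t{\left(o,j \right)} = 2 \left(-2\right) = -4$)
$g{\left(w,Q \right)} = -4$
$g{\left(-5,-3 \right)} \left(-2\right) H{\left(3,1 \right)} = \left(-4\right) \left(-2\right) \left(-4\right) = 8 \left(-4\right) = -32$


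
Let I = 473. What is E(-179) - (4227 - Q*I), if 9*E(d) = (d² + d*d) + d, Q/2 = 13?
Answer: 45514/3 ≈ 15171.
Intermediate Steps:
Q = 26 (Q = 2*13 = 26)
E(d) = d/9 + 2*d²/9 (E(d) = ((d² + d*d) + d)/9 = ((d² + d²) + d)/9 = (2*d² + d)/9 = (d + 2*d²)/9 = d/9 + 2*d²/9)
E(-179) - (4227 - Q*I) = (⅑)*(-179)*(1 + 2*(-179)) - (4227 - 26*473) = (⅑)*(-179)*(1 - 358) - (4227 - 1*12298) = (⅑)*(-179)*(-357) - (4227 - 12298) = 21301/3 - 1*(-8071) = 21301/3 + 8071 = 45514/3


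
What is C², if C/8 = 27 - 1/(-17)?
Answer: 13542400/289 ≈ 46860.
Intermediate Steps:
C = 3680/17 (C = 8*(27 - 1/(-17)) = 8*(27 - 1*(-1/17)) = 8*(27 + 1/17) = 8*(460/17) = 3680/17 ≈ 216.47)
C² = (3680/17)² = 13542400/289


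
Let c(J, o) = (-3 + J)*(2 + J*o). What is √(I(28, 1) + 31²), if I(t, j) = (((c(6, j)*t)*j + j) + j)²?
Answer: √455237 ≈ 674.71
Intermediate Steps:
I(t, j) = (2*j + j*t*(6 + 18*j))² (I(t, j) = ((((-6 + 2*6 + j*6² - 3*6*j)*t)*j + j) + j)² = ((((-6 + 12 + j*36 - 18*j)*t)*j + j) + j)² = ((((-6 + 12 + 36*j - 18*j)*t)*j + j) + j)² = ((((6 + 18*j)*t)*j + j) + j)² = (((t*(6 + 18*j))*j + j) + j)² = ((j*t*(6 + 18*j) + j) + j)² = ((j + j*t*(6 + 18*j)) + j)² = (2*j + j*t*(6 + 18*j))²)
√(I(28, 1) + 31²) = √(4*1²*(1 + 3*28*(1 + 3*1))² + 31²) = √(4*1*(1 + 3*28*(1 + 3))² + 961) = √(4*1*(1 + 3*28*4)² + 961) = √(4*1*(1 + 336)² + 961) = √(4*1*337² + 961) = √(4*1*113569 + 961) = √(454276 + 961) = √455237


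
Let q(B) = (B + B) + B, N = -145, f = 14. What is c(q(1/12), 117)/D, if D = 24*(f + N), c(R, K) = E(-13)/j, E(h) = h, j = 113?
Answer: 13/355272 ≈ 3.6592e-5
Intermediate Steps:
q(B) = 3*B (q(B) = 2*B + B = 3*B)
c(R, K) = -13/113
D = -3144 (D = 24*(14 - 145) = 24*(-131) = -3144)
c(q(1/12), 117)/D = -13/113/(-3144) = -13/113*(-1/3144) = 13/355272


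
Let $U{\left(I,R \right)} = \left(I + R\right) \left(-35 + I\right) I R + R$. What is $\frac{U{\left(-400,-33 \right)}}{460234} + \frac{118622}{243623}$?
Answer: $\frac{605771040015989}{112123587782} \approx 5402.7$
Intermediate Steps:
$U{\left(I,R \right)} = R + I R \left(-35 + I\right) \left(I + R\right)$ ($U{\left(I,R \right)} = \left(-35 + I\right) \left(I + R\right) I R + R = I \left(-35 + I\right) \left(I + R\right) R + R = I R \left(-35 + I\right) \left(I + R\right) + R = R + I R \left(-35 + I\right) \left(I + R\right)$)
$\frac{U{\left(-400,-33 \right)}}{460234} + \frac{118622}{243623} = \frac{\left(-33\right) \left(1 + \left(-400\right)^{3} - 35 \left(-400\right)^{2} - 33 \left(-400\right)^{2} - \left(-14000\right) \left(-33\right)\right)}{460234} + \frac{118622}{243623} = - 33 \left(1 - 64000000 - 5600000 - 5280000 - 462000\right) \frac{1}{460234} + 118622 \cdot \frac{1}{243623} = - 33 \left(1 - 64000000 - 5600000 - 5280000 - 462000\right) \frac{1}{460234} + \frac{118622}{243623} = \left(-33\right) \left(-75341999\right) \frac{1}{460234} + \frac{118622}{243623} = 2486285967 \cdot \frac{1}{460234} + \frac{118622}{243623} = \frac{2486285967}{460234} + \frac{118622}{243623} = \frac{605771040015989}{112123587782}$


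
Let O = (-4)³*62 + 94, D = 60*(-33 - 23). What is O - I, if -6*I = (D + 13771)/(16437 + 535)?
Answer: -394486757/101832 ≈ -3873.9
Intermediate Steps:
D = -3360 (D = 60*(-56) = -3360)
O = -3874 (O = -64*62 + 94 = -3968 + 94 = -3874)
I = -10411/101832 (I = -(-3360 + 13771)/(6*(16437 + 535)) = -10411/(6*16972) = -⅙*10411/16972 = -10411/101832 ≈ -0.10224)
O - I = -3874 - 1*(-10411/101832) = -3874 + 10411/101832 = -394486757/101832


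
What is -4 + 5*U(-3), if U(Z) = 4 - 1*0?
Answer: 16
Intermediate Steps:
U(Z) = 4 (U(Z) = 4 + 0 = 4)
-4 + 5*U(-3) = -4 + 5*4 = -4 + 20 = 16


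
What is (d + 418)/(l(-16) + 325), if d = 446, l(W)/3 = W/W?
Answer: 108/41 ≈ 2.6341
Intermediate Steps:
l(W) = 3 (l(W) = 3*(W/W) = 3*1 = 3)
(d + 418)/(l(-16) + 325) = (446 + 418)/(3 + 325) = 864/328 = 864*(1/328) = 108/41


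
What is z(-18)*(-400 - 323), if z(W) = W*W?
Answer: -234252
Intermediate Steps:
z(W) = W²
z(-18)*(-400 - 323) = (-18)²*(-400 - 323) = 324*(-723) = -234252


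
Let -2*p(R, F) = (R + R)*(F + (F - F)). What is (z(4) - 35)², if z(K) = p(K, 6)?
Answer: 3481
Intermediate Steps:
p(R, F) = -F*R (p(R, F) = -(R + R)*(F + (F - F))/2 = -2*R*(F + 0)/2 = -2*R*F/2 = -F*R)
z(K) = -6*K (z(K) = -1*6*K = -6*K)
(z(4) - 35)² = (-6*4 - 35)² = (-24 - 35)² = (-59)² = 3481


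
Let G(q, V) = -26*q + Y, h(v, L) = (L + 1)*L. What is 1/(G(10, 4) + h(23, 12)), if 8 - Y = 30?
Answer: -1/126 ≈ -0.0079365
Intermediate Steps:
Y = -22 (Y = 8 - 1*30 = 8 - 30 = -22)
h(v, L) = L*(1 + L) (h(v, L) = (1 + L)*L = L*(1 + L))
G(q, V) = -22 - 26*q (G(q, V) = -26*q - 22 = -22 - 26*q)
1/(G(10, 4) + h(23, 12)) = 1/((-22 - 26*10) + 12*(1 + 12)) = 1/((-22 - 260) + 12*13) = 1/(-282 + 156) = 1/(-126) = -1/126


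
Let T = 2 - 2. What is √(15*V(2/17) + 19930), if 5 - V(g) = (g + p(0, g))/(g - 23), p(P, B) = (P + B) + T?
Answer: √3027199945/389 ≈ 141.44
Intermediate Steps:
T = 0
p(P, B) = B + P (p(P, B) = (P + B) + 0 = (B + P) + 0 = B + P)
V(g) = 5 - 2*g/(-23 + g) (V(g) = 5 - (g + (g + 0))/(g - 23) = 5 - (g + g)/(-23 + g) = 5 - 2*g/(-23 + g))
√(15*V(2/17) + 19930) = √(15*((-115 + 3*(2/17))/(-23 + 2/17)) + 19930) = √(15*((-115 + 6/17)/(-389/17)) + 19930) = √(15*(-17/389*(-1949/17)) + 19930) = √(15*(1949/389) + 19930) = √(29235/389 + 19930) = √(7782005/389) = √3027199945/389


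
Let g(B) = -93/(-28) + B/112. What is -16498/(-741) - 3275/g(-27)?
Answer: -17740466/17043 ≈ -1040.9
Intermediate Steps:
g(B) = 93/28 + B/112 (g(B) = -93*(-1/28) + B*(1/112) = 93/28 + B/112)
-16498/(-741) - 3275/g(-27) = -16498/(-741) - 3275/(93/28 + (1/112)*(-27)) = -16498*(-1/741) - 3275/(93/28 - 27/112) = 16498/741 - 3275/345/112 = 16498/741 - 3275*112/345 = 16498/741 - 73360/69 = -17740466/17043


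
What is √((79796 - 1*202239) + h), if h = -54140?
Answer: I*√176583 ≈ 420.22*I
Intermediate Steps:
√((79796 - 1*202239) + h) = √((79796 - 1*202239) - 54140) = √((79796 - 202239) - 54140) = √(-122443 - 54140) = √(-176583) = I*√176583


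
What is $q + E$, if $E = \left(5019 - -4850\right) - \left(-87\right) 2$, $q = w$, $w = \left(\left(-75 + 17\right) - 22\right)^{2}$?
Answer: $16443$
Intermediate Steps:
$w = 6400$ ($w = \left(-58 - 22\right)^{2} = \left(-80\right)^{2} = 6400$)
$q = 6400$
$E = 10043$ ($E = \left(5019 + 4850\right) - -174 = 9869 + 174 = 10043$)
$q + E = 6400 + 10043 = 16443$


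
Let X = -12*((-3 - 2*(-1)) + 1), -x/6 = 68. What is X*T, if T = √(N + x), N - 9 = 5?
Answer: 0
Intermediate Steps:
x = -408 (x = -6*68 = -408)
N = 14 (N = 9 + 5 = 14)
X = 0 (X = -12*((-3 + 2) + 1) = -12*(-1 + 1) = -12*0 = 0)
T = I*√394 (T = √(14 - 408) = √(-394) = I*√394 ≈ 19.849*I)
X*T = 0*(I*√394) = 0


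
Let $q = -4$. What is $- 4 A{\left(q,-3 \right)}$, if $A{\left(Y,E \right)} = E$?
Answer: $12$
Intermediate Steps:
$- 4 A{\left(q,-3 \right)} = \left(-4\right) \left(-3\right) = 12$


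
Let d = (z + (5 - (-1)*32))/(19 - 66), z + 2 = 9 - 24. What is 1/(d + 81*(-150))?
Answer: -47/571070 ≈ -8.2302e-5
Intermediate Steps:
z = -17 (z = -2 + (9 - 24) = -2 - 15 = -17)
d = -20/47 (d = (-17 + (5 - (-1)*32))/(19 - 66) = (-17 + (5 - 1*(-32)))/(-47) = (-17 + (5 + 32))*(-1/47) = (-17 + 37)*(-1/47) = 20*(-1/47) = -20/47 ≈ -0.42553)
1/(d + 81*(-150)) = 1/(-20/47 + 81*(-150)) = 1/(-20/47 - 12150) = 1/(-571070/47) = -47/571070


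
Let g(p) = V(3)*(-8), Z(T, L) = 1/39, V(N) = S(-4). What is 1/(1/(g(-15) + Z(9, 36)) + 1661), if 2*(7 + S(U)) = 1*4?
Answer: 1561/2592860 ≈ 0.00060204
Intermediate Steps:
S(U) = -5 (S(U) = -7 + (1*4)/2 = -7 + (½)*4 = -7 + 2 = -5)
V(N) = -5
Z(T, L) = 1/39
g(p) = 40 (g(p) = -5*(-8) = 40)
1/(1/(g(-15) + Z(9, 36)) + 1661) = 1/(1/(40 + 1/39) + 1661) = 1/(1/(1561/39) + 1661) = 1/(39/1561 + 1661) = 1/(2592860/1561) = 1561/2592860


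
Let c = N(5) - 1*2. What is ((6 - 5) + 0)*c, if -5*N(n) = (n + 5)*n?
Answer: -12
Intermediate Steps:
N(n) = -n*(5 + n)/5 (N(n) = -(n + 5)*n/5 = -(5 + n)*n/5 = -n*(5 + n)/5)
c = -12 (c = -1/5*5*(5 + 5) - 1*2 = -1/5*5*10 - 2 = -10 - 2 = -12)
((6 - 5) + 0)*c = ((6 - 5) + 0)*(-12) = (1 + 0)*(-12) = 1*(-12) = -12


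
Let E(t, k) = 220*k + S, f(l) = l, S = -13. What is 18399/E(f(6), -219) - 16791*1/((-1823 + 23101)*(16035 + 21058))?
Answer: -14522493257409/38037041108822 ≈ -0.38180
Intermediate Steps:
E(t, k) = -13 + 220*k (E(t, k) = 220*k - 13 = -13 + 220*k)
18399/E(f(6), -219) - 16791*1/((-1823 + 23101)*(16035 + 21058)) = 18399/(-13 + 220*(-219)) - 16791*1/((-1823 + 23101)*(16035 + 21058)) = 18399/(-13 - 48180) - 16791/(21278*37093) = 18399/(-48193) - 16791/789264854 = 18399*(-1/48193) - 16791*1/789264854 = -18399/48193 - 16791/789264854 = -14522493257409/38037041108822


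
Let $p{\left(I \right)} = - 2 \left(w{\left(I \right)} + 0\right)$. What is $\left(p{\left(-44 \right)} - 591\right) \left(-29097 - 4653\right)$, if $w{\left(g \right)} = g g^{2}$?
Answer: $-5729973750$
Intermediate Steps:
$w{\left(g \right)} = g^{3}$
$p{\left(I \right)} = - 2 I^{3}$ ($p{\left(I \right)} = - 2 \left(I^{3} + 0\right) = - 2 I^{3}$)
$\left(p{\left(-44 \right)} - 591\right) \left(-29097 - 4653\right) = \left(- 2 \left(-44\right)^{3} - 591\right) \left(-29097 - 4653\right) = \left(\left(-2\right) \left(-85184\right) - 591\right) \left(-33750\right) = \left(170368 - 591\right) \left(-33750\right) = 169777 \left(-33750\right) = -5729973750$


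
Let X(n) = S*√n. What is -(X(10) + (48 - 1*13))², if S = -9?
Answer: -2035 + 630*√10 ≈ -42.765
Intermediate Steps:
X(n) = -9*√n
-(X(10) + (48 - 1*13))² = -(-9*√10 + (48 - 1*13))² = -(-9*√10 + (48 - 13))² = -(-9*√10 + 35)² = -(35 - 9*√10)²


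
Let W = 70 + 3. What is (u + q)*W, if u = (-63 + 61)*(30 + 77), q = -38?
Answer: -18396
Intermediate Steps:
W = 73
u = -214 (u = -2*107 = -214)
(u + q)*W = (-214 - 38)*73 = -252*73 = -18396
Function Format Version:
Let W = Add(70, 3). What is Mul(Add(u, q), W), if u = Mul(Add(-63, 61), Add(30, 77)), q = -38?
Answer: -18396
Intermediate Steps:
W = 73
u = -214 (u = Mul(-2, 107) = -214)
Mul(Add(u, q), W) = Mul(Add(-214, -38), 73) = Mul(-252, 73) = -18396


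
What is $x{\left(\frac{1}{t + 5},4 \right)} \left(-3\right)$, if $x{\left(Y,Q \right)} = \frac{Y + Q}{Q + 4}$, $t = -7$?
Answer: $- \frac{21}{16} \approx -1.3125$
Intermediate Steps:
$x{\left(Y,Q \right)} = \frac{Q + Y}{4 + Q}$
$x{\left(\frac{1}{t + 5},4 \right)} \left(-3\right) = \frac{4 + \frac{1}{-7 + 5}}{4 + 4} \left(-3\right) = \frac{4 + \frac{1}{-2}}{8} \left(-3\right) = \frac{4 - \frac{1}{2}}{8} \left(-3\right) = \frac{1}{8} \cdot \frac{7}{2} \left(-3\right) = \frac{7}{16} \left(-3\right) = - \frac{21}{16}$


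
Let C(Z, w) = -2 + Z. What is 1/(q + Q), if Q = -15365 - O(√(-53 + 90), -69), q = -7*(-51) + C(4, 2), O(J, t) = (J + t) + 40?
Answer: -14977/224310492 + √37/224310492 ≈ -6.6742e-5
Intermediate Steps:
O(J, t) = 40 + J + t
q = 359 (q = -7*(-51) + (-2 + 4) = 357 + 2 = 359)
Q = -15336 - √37 (Q = -15365 - (40 + √(-53 + 90) - 69) = -15365 - (40 + √37 - 69) = -15365 - (-29 + √37) = -15365 + (29 - √37) = -15336 - √37 ≈ -15342.)
1/(q + Q) = 1/(359 + (-15336 - √37)) = 1/(-14977 - √37)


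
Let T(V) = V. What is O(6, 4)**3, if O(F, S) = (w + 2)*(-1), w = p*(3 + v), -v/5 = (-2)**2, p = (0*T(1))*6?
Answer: -8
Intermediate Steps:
p = 0 (p = (0*1)*6 = 0*6 = 0)
v = -20 (v = -5*(-2)**2 = -5*4 = -20)
w = 0 (w = 0*(3 - 20) = 0*(-17) = 0)
O(F, S) = -2 (O(F, S) = (0 + 2)*(-1) = 2*(-1) = -2)
O(6, 4)**3 = (-2)**3 = -8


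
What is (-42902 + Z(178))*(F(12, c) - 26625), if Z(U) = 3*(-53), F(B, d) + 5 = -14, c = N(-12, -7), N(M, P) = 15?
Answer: 1147317284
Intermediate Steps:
c = 15
F(B, d) = -19 (F(B, d) = -5 - 14 = -19)
Z(U) = -159
(-42902 + Z(178))*(F(12, c) - 26625) = (-42902 - 159)*(-19 - 26625) = -43061*(-26644) = 1147317284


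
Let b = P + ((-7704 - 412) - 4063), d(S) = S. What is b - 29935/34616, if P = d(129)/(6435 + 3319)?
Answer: -2056229723791/168822232 ≈ -12180.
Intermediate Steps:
P = 129/9754 (P = 129/(6435 + 3319) = 129/9754 ≈ 0.013225)
b = -118793837/9754 (b = 129/9754 + ((-7704 - 412) - 4063) = 129/9754 + (-8116 - 4063) = 129/9754 - 12179 = -118793837/9754 ≈ -12179.)
b - 29935/34616 = -118793837/9754 - 29935/34616 = -2056229723791/168822232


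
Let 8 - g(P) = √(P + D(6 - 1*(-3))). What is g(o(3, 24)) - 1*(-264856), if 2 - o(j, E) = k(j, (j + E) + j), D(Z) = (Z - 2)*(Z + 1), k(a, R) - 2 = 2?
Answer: 264864 - 2*√17 ≈ 2.6486e+5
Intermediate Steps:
k(a, R) = 4 (k(a, R) = 2 + 2 = 4)
D(Z) = (1 + Z)*(-2 + Z) (D(Z) = (-2 + Z)*(1 + Z) = (1 + Z)*(-2 + Z))
o(j, E) = -2 (o(j, E) = 2 - 1*4 = 2 - 4 = -2)
g(P) = 8 - √(70 + P) (g(P) = 8 - √(P + (-2 + (6 - 1*(-3))² - (6 - 1*(-3)))) = 8 - √(P + (-2 + (6 + 3)² - (6 + 3))) = 8 - √(P + (-2 + 9² - 1*9)) = 8 - √(P + (-2 + 81 - 9)) = 8 - √(P + 70) = 8 - √(70 + P))
g(o(3, 24)) - 1*(-264856) = (8 - √(70 - 2)) - 1*(-264856) = (8 - √68) + 264856 = (8 - 2*√17) + 264856 = 264864 - 2*√17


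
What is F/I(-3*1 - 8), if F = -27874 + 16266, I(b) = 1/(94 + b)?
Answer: -963464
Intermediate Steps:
F = -11608
F/I(-3*1 - 8) = -(998288 - 34824) = -11608/(1/(94 + (-3 - 8))) = -11608/(1/(94 - 11)) = -11608/(1/83) = -11608/1/83 = -11608*83 = -963464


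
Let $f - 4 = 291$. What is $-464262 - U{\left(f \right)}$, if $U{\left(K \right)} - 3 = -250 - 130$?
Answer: $-463885$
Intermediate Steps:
$f = 295$ ($f = 4 + 291 = 295$)
$U{\left(K \right)} = -377$ ($U{\left(K \right)} = 3 - 380 = -377$)
$-464262 - U{\left(f \right)} = -464262 - -377 = -464262 + 377 = -463885$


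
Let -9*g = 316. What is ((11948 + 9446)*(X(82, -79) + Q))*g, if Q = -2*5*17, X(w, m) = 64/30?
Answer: 17022949072/135 ≈ 1.2610e+8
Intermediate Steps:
X(w, m) = 32/15 (X(w, m) = 64*(1/30) = 32/15)
g = -316/9 (g = -⅑*316 = -316/9 ≈ -35.111)
Q = -170 (Q = -10*17 = -170)
((11948 + 9446)*(X(82, -79) + Q))*g = ((11948 + 9446)*(32/15 - 170))*(-316/9) = (21394*(-2518/15))*(-316/9) = -53870092/15*(-316/9) = 17022949072/135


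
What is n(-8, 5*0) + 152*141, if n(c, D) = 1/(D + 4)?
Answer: 85729/4 ≈ 21432.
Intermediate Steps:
n(c, D) = 1/(4 + D)
n(-8, 5*0) + 152*141 = 1/(4 + 5*0) + 152*141 = 1/(4 + 0) + 21432 = 1/4 + 21432 = 85729/4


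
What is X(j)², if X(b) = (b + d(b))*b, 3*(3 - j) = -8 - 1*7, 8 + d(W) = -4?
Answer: 1024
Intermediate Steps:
d(W) = -12 (d(W) = -8 - 4 = -12)
j = 8 (j = 3 - (-8 - 1*7)/3 = 3 - (-8 - 7)/3 = 3 - ⅓*(-15) = 3 + 5 = 8)
X(b) = b*(-12 + b) (X(b) = (b - 12)*b = (-12 + b)*b = b*(-12 + b))
X(j)² = (8*(-12 + 8))² = (8*(-4))² = (-32)² = 1024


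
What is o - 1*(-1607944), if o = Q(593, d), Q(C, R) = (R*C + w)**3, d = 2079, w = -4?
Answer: 1873800372055389051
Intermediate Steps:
Q(C, R) = (-4 + C*R)**3 (Q(C, R) = (R*C - 4)**3 = (C*R - 4)**3 = (-4 + C*R)**3)
o = 1873800372053781107 (o = (-4 + 593*2079)**3 = (-4 + 1232847)**3 = 1232843**3 = 1873800372053781107)
o - 1*(-1607944) = 1873800372053781107 - 1*(-1607944) = 1873800372053781107 + 1607944 = 1873800372055389051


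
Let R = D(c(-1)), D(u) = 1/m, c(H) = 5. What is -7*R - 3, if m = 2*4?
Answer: -31/8 ≈ -3.8750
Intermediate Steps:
m = 8
D(u) = 1/8
R = 1/8 ≈ 0.12500
-7*R - 3 = -7*1/8 - 3 = -7/8 - 3 = -31/8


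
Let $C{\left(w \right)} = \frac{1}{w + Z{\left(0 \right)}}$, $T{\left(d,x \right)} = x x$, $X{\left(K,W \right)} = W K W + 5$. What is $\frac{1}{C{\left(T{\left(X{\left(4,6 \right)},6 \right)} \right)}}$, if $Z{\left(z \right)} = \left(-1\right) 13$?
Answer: $23$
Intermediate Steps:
$X{\left(K,W \right)} = 5 + K W^{2}$ ($X{\left(K,W \right)} = K W W + 5 = K W^{2} + 5 = 5 + K W^{2}$)
$Z{\left(z \right)} = -13$
$T{\left(d,x \right)} = x^{2}$
$C{\left(w \right)} = \frac{1}{-13 + w}$ ($C{\left(w \right)} = \frac{1}{w - 13} = \frac{1}{-13 + w}$)
$\frac{1}{C{\left(T{\left(X{\left(4,6 \right)},6 \right)} \right)}} = \frac{1}{\frac{1}{-13 + 6^{2}}} = \frac{1}{\frac{1}{-13 + 36}} = \frac{1}{\frac{1}{23}} = 23$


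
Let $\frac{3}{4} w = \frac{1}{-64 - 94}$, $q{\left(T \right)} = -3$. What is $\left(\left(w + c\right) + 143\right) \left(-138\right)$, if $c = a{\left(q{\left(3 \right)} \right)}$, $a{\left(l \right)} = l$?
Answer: $- \frac{1526188}{79} \approx -19319.0$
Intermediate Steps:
$w = - \frac{2}{237}$ ($w = \frac{4}{3 \left(-64 - 94\right)} = \frac{4}{3 \left(-158\right)} = \frac{4}{3} \left(- \frac{1}{158}\right) = - \frac{2}{237} \approx -0.0084388$)
$c = -3$
$\left(\left(w + c\right) + 143\right) \left(-138\right) = \left(\left(- \frac{2}{237} - 3\right) + 143\right) \left(-138\right) = \left(- \frac{713}{237} + 143\right) \left(-138\right) = \frac{33178}{237} \left(-138\right) = - \frac{1526188}{79}$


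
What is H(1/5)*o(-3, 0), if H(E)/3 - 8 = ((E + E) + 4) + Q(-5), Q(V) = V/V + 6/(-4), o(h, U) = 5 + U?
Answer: 357/2 ≈ 178.50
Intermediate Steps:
Q(V) = -½ (Q(V) = 1 + 6*(-¼) = 1 - 3/2 = -½)
H(E) = 69/2 + 6*E (H(E) = 24 + 3*(((E + E) + 4) - ½) = 24 + 3*((2*E + 4) - ½) = 24 + 3*((4 + 2*E) - ½) = 24 + 3*(7/2 + 2*E) = 24 + (21/2 + 6*E) = 69/2 + 6*E)
H(1/5)*o(-3, 0) = (69/2 + 6/5)*(5 + 0) = (69/2 + 6*(⅕))*5 = (69/2 + 6/5)*5 = (357/10)*5 = 357/2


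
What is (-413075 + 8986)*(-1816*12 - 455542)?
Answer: 192885418726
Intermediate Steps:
(-413075 + 8986)*(-1816*12 - 455542) = -404089*(-21792 - 455542) = -404089*(-477334) = 192885418726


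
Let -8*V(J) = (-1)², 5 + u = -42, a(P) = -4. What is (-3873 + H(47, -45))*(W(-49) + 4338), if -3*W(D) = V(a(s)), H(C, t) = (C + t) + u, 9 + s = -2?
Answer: -67985789/4 ≈ -1.6996e+7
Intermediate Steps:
s = -11 (s = -9 - 2 = -11)
u = -47 (u = -5 - 42 = -47)
V(J) = -⅛ (V(J) = -⅛*(-1)² = -⅛*1 = -⅛)
H(C, t) = -47 + C + t (H(C, t) = (C + t) - 47 = -47 + C + t)
W(D) = 1/24 (W(D) = -⅓*(-⅛) = 1/24)
(-3873 + H(47, -45))*(W(-49) + 4338) = (-3873 + (-47 + 47 - 45))*(1/24 + 4338) = (-3873 - 45)*(104113/24) = -3918*104113/24 = -67985789/4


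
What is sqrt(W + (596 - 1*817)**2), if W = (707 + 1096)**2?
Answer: 5*sqrt(131986) ≈ 1816.5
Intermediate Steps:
W = 3250809 (W = 1803**2 = 3250809)
sqrt(W + (596 - 1*817)**2) = sqrt(3250809 + (596 - 1*817)**2) = sqrt(3250809 + (596 - 817)**2) = sqrt(3250809 + (-221)**2) = sqrt(3250809 + 48841) = sqrt(3299650) = 5*sqrt(131986)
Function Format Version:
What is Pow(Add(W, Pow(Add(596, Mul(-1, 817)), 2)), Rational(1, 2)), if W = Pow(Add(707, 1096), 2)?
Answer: Mul(5, Pow(131986, Rational(1, 2))) ≈ 1816.5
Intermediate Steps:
W = 3250809 (W = Pow(1803, 2) = 3250809)
Pow(Add(W, Pow(Add(596, Mul(-1, 817)), 2)), Rational(1, 2)) = Pow(Add(3250809, Pow(Add(596, Mul(-1, 817)), 2)), Rational(1, 2)) = Pow(Add(3250809, Pow(Add(596, -817), 2)), Rational(1, 2)) = Pow(Add(3250809, Pow(-221, 2)), Rational(1, 2)) = Pow(Add(3250809, 48841), Rational(1, 2)) = Pow(3299650, Rational(1, 2)) = Mul(5, Pow(131986, Rational(1, 2)))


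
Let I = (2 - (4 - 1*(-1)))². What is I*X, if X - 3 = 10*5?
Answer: 477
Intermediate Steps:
X = 53 (X = 3 + 10*5 = 3 + 50 = 53)
I = 9 (I = (2 - (4 + 1))² = (2 - 1*5)² = (2 - 5)² = (-3)² = 9)
I*X = 9*53 = 477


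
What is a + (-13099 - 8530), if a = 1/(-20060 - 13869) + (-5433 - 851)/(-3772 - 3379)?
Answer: -5247550585806/242626279 ≈ -21628.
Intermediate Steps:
a = 213202685/242626279 (a = 1/(-33929) - 6284/(-7151) = -1/33929 - 6284*(-1/7151) = -1/33929 + 6284/7151 = 213202685/242626279 ≈ 0.87873)
a + (-13099 - 8530) = 213202685/242626279 + (-13099 - 8530) = 213202685/242626279 - 21629 = -5247550585806/242626279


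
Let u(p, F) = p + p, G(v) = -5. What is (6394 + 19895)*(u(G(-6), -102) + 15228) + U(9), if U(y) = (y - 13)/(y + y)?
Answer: 3600594016/9 ≈ 4.0007e+8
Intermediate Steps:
u(p, F) = 2*p
U(y) = (-13 + y)/(2*y) (U(y) = (-13 + y)/((2*y)) = (-13 + y)*(1/(2*y)) = (-13 + y)/(2*y))
(6394 + 19895)*(u(G(-6), -102) + 15228) + U(9) = (6394 + 19895)*(2*(-5) + 15228) + (½)*(-13 + 9)/9 = 26289*(-10 + 15228) + (½)*(⅑)*(-4) = 26289*15218 - 2/9 = 400066002 - 2/9 = 3600594016/9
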